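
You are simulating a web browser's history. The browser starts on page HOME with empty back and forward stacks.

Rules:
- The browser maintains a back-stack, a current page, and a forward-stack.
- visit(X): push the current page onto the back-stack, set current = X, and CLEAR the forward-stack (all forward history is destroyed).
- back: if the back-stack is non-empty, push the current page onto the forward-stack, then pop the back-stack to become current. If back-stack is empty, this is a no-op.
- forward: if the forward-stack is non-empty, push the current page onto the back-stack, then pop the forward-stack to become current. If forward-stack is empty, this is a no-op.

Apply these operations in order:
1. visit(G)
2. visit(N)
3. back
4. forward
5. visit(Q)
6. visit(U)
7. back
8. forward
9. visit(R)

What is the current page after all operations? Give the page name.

After 1 (visit(G)): cur=G back=1 fwd=0
After 2 (visit(N)): cur=N back=2 fwd=0
After 3 (back): cur=G back=1 fwd=1
After 4 (forward): cur=N back=2 fwd=0
After 5 (visit(Q)): cur=Q back=3 fwd=0
After 6 (visit(U)): cur=U back=4 fwd=0
After 7 (back): cur=Q back=3 fwd=1
After 8 (forward): cur=U back=4 fwd=0
After 9 (visit(R)): cur=R back=5 fwd=0

Answer: R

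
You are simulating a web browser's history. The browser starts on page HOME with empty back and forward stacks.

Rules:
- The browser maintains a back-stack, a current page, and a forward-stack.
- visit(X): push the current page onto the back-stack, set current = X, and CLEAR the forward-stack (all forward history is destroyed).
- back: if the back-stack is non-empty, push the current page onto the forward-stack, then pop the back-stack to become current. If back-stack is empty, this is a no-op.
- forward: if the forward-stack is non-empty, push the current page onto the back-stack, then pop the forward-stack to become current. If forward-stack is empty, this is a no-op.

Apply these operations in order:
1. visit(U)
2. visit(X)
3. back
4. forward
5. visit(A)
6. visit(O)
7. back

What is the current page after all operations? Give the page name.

Answer: A

Derivation:
After 1 (visit(U)): cur=U back=1 fwd=0
After 2 (visit(X)): cur=X back=2 fwd=0
After 3 (back): cur=U back=1 fwd=1
After 4 (forward): cur=X back=2 fwd=0
After 5 (visit(A)): cur=A back=3 fwd=0
After 6 (visit(O)): cur=O back=4 fwd=0
After 7 (back): cur=A back=3 fwd=1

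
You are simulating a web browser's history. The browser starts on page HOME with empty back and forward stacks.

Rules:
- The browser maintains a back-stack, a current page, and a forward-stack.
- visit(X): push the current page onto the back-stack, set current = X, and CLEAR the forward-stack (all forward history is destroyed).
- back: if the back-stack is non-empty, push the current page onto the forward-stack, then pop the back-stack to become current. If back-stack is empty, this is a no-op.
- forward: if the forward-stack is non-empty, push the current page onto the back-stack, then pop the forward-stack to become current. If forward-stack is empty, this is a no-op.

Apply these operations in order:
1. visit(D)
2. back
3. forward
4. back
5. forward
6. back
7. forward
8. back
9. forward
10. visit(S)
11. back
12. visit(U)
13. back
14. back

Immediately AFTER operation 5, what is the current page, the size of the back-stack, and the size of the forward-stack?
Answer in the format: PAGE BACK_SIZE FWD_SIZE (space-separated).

After 1 (visit(D)): cur=D back=1 fwd=0
After 2 (back): cur=HOME back=0 fwd=1
After 3 (forward): cur=D back=1 fwd=0
After 4 (back): cur=HOME back=0 fwd=1
After 5 (forward): cur=D back=1 fwd=0

D 1 0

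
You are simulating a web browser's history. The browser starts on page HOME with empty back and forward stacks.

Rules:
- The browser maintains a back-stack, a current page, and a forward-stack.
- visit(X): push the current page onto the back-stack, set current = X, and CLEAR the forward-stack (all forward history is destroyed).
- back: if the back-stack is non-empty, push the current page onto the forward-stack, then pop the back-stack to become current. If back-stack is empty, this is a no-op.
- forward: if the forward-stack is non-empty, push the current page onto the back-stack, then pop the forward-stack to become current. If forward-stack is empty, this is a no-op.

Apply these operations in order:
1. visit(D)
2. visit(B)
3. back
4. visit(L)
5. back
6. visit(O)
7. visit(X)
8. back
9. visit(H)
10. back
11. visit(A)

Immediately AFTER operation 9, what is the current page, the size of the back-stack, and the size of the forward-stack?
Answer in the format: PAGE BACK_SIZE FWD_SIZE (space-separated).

After 1 (visit(D)): cur=D back=1 fwd=0
After 2 (visit(B)): cur=B back=2 fwd=0
After 3 (back): cur=D back=1 fwd=1
After 4 (visit(L)): cur=L back=2 fwd=0
After 5 (back): cur=D back=1 fwd=1
After 6 (visit(O)): cur=O back=2 fwd=0
After 7 (visit(X)): cur=X back=3 fwd=0
After 8 (back): cur=O back=2 fwd=1
After 9 (visit(H)): cur=H back=3 fwd=0

H 3 0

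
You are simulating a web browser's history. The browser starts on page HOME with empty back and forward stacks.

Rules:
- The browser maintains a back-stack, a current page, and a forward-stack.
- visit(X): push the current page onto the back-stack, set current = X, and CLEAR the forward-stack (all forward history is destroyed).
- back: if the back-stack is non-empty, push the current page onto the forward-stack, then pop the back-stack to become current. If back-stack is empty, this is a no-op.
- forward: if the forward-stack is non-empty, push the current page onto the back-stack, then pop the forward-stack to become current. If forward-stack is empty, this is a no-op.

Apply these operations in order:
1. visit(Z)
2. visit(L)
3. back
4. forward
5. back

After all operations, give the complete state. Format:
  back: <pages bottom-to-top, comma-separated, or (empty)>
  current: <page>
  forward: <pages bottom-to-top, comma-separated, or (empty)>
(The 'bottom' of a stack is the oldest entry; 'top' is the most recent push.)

After 1 (visit(Z)): cur=Z back=1 fwd=0
After 2 (visit(L)): cur=L back=2 fwd=0
After 3 (back): cur=Z back=1 fwd=1
After 4 (forward): cur=L back=2 fwd=0
After 5 (back): cur=Z back=1 fwd=1

Answer: back: HOME
current: Z
forward: L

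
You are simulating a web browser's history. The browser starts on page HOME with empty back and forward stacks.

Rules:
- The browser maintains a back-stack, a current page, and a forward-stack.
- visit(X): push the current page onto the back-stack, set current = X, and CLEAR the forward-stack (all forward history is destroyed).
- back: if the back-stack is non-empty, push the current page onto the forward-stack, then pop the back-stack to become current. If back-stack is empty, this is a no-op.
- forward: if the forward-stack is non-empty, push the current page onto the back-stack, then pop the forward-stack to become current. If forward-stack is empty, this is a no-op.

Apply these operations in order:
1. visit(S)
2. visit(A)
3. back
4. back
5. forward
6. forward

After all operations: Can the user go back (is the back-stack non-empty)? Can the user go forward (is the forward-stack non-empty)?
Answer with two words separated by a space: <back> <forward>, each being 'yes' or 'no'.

Answer: yes no

Derivation:
After 1 (visit(S)): cur=S back=1 fwd=0
After 2 (visit(A)): cur=A back=2 fwd=0
After 3 (back): cur=S back=1 fwd=1
After 4 (back): cur=HOME back=0 fwd=2
After 5 (forward): cur=S back=1 fwd=1
After 6 (forward): cur=A back=2 fwd=0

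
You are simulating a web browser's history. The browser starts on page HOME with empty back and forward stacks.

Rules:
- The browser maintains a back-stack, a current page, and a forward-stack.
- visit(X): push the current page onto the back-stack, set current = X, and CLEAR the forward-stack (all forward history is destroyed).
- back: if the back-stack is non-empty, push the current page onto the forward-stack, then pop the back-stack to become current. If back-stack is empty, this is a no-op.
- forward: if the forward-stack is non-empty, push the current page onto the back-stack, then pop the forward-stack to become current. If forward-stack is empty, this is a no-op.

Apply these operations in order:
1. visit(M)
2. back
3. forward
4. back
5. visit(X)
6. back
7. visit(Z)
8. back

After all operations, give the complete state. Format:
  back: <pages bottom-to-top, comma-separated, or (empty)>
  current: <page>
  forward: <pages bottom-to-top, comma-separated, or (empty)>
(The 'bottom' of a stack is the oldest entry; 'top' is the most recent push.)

Answer: back: (empty)
current: HOME
forward: Z

Derivation:
After 1 (visit(M)): cur=M back=1 fwd=0
After 2 (back): cur=HOME back=0 fwd=1
After 3 (forward): cur=M back=1 fwd=0
After 4 (back): cur=HOME back=0 fwd=1
After 5 (visit(X)): cur=X back=1 fwd=0
After 6 (back): cur=HOME back=0 fwd=1
After 7 (visit(Z)): cur=Z back=1 fwd=0
After 8 (back): cur=HOME back=0 fwd=1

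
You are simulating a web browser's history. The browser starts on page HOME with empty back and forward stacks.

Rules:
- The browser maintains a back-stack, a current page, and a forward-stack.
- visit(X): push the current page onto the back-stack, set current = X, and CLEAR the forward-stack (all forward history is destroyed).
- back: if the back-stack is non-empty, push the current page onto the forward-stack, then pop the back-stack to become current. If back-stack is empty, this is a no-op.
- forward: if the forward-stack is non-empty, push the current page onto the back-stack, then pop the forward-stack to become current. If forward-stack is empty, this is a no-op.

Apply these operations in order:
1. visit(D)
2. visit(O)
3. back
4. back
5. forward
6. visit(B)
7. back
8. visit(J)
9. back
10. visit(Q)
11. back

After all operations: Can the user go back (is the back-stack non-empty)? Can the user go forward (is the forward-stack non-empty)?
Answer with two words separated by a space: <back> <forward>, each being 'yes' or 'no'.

After 1 (visit(D)): cur=D back=1 fwd=0
After 2 (visit(O)): cur=O back=2 fwd=0
After 3 (back): cur=D back=1 fwd=1
After 4 (back): cur=HOME back=0 fwd=2
After 5 (forward): cur=D back=1 fwd=1
After 6 (visit(B)): cur=B back=2 fwd=0
After 7 (back): cur=D back=1 fwd=1
After 8 (visit(J)): cur=J back=2 fwd=0
After 9 (back): cur=D back=1 fwd=1
After 10 (visit(Q)): cur=Q back=2 fwd=0
After 11 (back): cur=D back=1 fwd=1

Answer: yes yes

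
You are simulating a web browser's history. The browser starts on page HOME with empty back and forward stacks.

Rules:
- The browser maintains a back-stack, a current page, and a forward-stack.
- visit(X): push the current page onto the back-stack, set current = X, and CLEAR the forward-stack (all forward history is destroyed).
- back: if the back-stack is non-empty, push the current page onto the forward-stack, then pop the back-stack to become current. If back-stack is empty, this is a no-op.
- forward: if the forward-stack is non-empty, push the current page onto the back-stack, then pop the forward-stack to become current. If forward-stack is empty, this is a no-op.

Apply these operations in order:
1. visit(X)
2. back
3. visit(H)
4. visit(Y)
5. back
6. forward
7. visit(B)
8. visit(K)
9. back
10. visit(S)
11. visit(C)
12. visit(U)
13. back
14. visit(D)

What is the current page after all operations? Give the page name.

After 1 (visit(X)): cur=X back=1 fwd=0
After 2 (back): cur=HOME back=0 fwd=1
After 3 (visit(H)): cur=H back=1 fwd=0
After 4 (visit(Y)): cur=Y back=2 fwd=0
After 5 (back): cur=H back=1 fwd=1
After 6 (forward): cur=Y back=2 fwd=0
After 7 (visit(B)): cur=B back=3 fwd=0
After 8 (visit(K)): cur=K back=4 fwd=0
After 9 (back): cur=B back=3 fwd=1
After 10 (visit(S)): cur=S back=4 fwd=0
After 11 (visit(C)): cur=C back=5 fwd=0
After 12 (visit(U)): cur=U back=6 fwd=0
After 13 (back): cur=C back=5 fwd=1
After 14 (visit(D)): cur=D back=6 fwd=0

Answer: D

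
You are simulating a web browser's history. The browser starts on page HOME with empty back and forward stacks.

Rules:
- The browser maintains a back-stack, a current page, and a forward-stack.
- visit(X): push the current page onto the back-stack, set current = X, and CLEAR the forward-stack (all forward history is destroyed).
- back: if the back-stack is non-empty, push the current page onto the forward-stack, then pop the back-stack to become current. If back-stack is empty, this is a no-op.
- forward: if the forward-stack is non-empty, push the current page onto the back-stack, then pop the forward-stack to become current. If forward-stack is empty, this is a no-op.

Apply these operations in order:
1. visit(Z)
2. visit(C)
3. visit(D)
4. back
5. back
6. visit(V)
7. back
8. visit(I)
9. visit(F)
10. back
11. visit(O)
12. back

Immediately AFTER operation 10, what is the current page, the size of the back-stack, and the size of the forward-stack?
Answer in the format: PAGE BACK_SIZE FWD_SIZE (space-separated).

After 1 (visit(Z)): cur=Z back=1 fwd=0
After 2 (visit(C)): cur=C back=2 fwd=0
After 3 (visit(D)): cur=D back=3 fwd=0
After 4 (back): cur=C back=2 fwd=1
After 5 (back): cur=Z back=1 fwd=2
After 6 (visit(V)): cur=V back=2 fwd=0
After 7 (back): cur=Z back=1 fwd=1
After 8 (visit(I)): cur=I back=2 fwd=0
After 9 (visit(F)): cur=F back=3 fwd=0
After 10 (back): cur=I back=2 fwd=1

I 2 1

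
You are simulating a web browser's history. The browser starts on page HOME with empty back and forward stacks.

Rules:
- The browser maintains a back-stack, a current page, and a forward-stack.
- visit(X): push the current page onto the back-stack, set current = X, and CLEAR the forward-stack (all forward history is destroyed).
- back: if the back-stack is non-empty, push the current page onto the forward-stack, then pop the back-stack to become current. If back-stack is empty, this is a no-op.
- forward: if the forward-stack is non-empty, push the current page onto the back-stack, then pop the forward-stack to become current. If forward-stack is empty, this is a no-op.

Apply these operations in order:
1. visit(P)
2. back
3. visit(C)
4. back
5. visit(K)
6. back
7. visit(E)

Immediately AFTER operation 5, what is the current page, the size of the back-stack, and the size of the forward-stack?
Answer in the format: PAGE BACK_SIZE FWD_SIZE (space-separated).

After 1 (visit(P)): cur=P back=1 fwd=0
After 2 (back): cur=HOME back=0 fwd=1
After 3 (visit(C)): cur=C back=1 fwd=0
After 4 (back): cur=HOME back=0 fwd=1
After 5 (visit(K)): cur=K back=1 fwd=0

K 1 0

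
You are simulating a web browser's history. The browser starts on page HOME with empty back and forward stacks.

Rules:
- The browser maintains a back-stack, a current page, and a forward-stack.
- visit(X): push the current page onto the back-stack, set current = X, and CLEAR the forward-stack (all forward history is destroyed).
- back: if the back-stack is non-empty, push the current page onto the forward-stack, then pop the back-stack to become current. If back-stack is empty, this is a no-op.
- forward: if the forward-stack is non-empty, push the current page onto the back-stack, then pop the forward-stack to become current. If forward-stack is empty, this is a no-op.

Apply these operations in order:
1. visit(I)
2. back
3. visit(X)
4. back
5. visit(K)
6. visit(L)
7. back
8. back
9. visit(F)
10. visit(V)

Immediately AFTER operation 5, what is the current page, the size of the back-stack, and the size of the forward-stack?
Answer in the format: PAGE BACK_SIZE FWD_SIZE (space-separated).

After 1 (visit(I)): cur=I back=1 fwd=0
After 2 (back): cur=HOME back=0 fwd=1
After 3 (visit(X)): cur=X back=1 fwd=0
After 4 (back): cur=HOME back=0 fwd=1
After 5 (visit(K)): cur=K back=1 fwd=0

K 1 0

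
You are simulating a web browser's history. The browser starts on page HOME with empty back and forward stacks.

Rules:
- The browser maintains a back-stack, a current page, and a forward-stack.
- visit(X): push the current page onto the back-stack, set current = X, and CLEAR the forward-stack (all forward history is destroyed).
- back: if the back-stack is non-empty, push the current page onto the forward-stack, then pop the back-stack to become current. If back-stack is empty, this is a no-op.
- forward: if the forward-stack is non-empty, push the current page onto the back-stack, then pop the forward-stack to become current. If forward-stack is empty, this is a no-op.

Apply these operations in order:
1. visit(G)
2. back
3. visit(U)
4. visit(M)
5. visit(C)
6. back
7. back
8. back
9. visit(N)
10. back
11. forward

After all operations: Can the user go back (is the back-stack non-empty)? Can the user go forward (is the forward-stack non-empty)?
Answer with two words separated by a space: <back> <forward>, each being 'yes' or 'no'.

After 1 (visit(G)): cur=G back=1 fwd=0
After 2 (back): cur=HOME back=0 fwd=1
After 3 (visit(U)): cur=U back=1 fwd=0
After 4 (visit(M)): cur=M back=2 fwd=0
After 5 (visit(C)): cur=C back=3 fwd=0
After 6 (back): cur=M back=2 fwd=1
After 7 (back): cur=U back=1 fwd=2
After 8 (back): cur=HOME back=0 fwd=3
After 9 (visit(N)): cur=N back=1 fwd=0
After 10 (back): cur=HOME back=0 fwd=1
After 11 (forward): cur=N back=1 fwd=0

Answer: yes no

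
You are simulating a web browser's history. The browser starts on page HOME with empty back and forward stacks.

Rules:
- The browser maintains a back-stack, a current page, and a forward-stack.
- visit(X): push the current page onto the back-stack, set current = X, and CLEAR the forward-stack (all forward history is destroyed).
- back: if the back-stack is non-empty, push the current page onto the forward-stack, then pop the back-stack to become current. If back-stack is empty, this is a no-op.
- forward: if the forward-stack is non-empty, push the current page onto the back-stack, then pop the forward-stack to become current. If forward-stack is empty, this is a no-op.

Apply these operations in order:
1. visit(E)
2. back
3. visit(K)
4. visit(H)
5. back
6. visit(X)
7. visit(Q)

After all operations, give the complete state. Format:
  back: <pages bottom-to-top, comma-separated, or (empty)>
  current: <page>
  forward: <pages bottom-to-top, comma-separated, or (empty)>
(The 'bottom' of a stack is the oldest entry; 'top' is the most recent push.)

Answer: back: HOME,K,X
current: Q
forward: (empty)

Derivation:
After 1 (visit(E)): cur=E back=1 fwd=0
After 2 (back): cur=HOME back=0 fwd=1
After 3 (visit(K)): cur=K back=1 fwd=0
After 4 (visit(H)): cur=H back=2 fwd=0
After 5 (back): cur=K back=1 fwd=1
After 6 (visit(X)): cur=X back=2 fwd=0
After 7 (visit(Q)): cur=Q back=3 fwd=0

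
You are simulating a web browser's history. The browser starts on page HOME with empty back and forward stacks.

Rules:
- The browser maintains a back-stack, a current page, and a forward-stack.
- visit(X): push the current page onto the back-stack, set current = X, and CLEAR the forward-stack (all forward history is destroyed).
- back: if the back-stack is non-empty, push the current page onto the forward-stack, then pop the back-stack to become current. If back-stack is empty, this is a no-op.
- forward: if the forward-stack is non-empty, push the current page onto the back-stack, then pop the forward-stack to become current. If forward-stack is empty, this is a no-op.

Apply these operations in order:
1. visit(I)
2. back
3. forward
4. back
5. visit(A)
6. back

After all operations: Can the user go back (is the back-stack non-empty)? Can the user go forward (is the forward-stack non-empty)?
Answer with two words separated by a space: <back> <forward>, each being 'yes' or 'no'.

After 1 (visit(I)): cur=I back=1 fwd=0
After 2 (back): cur=HOME back=0 fwd=1
After 3 (forward): cur=I back=1 fwd=0
After 4 (back): cur=HOME back=0 fwd=1
After 5 (visit(A)): cur=A back=1 fwd=0
After 6 (back): cur=HOME back=0 fwd=1

Answer: no yes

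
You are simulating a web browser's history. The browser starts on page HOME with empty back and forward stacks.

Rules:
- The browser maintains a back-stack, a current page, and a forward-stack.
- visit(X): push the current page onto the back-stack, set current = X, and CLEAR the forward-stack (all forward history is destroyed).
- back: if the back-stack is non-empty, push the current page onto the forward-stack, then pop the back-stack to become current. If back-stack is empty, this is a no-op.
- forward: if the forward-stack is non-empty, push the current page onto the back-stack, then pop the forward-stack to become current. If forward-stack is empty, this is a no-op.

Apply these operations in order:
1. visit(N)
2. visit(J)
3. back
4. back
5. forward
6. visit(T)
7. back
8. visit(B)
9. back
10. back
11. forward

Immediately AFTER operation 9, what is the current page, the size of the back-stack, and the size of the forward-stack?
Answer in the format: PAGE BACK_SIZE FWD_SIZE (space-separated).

After 1 (visit(N)): cur=N back=1 fwd=0
After 2 (visit(J)): cur=J back=2 fwd=0
After 3 (back): cur=N back=1 fwd=1
After 4 (back): cur=HOME back=0 fwd=2
After 5 (forward): cur=N back=1 fwd=1
After 6 (visit(T)): cur=T back=2 fwd=0
After 7 (back): cur=N back=1 fwd=1
After 8 (visit(B)): cur=B back=2 fwd=0
After 9 (back): cur=N back=1 fwd=1

N 1 1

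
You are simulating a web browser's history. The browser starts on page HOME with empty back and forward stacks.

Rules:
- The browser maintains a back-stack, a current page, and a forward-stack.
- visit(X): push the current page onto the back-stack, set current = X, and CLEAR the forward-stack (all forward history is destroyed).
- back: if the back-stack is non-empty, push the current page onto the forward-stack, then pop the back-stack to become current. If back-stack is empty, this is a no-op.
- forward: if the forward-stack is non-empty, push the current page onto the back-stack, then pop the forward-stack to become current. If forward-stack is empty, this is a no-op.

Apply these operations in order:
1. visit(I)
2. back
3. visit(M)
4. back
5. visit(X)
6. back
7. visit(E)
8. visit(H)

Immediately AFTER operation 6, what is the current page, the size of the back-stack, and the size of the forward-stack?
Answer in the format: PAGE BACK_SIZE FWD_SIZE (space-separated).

After 1 (visit(I)): cur=I back=1 fwd=0
After 2 (back): cur=HOME back=0 fwd=1
After 3 (visit(M)): cur=M back=1 fwd=0
After 4 (back): cur=HOME back=0 fwd=1
After 5 (visit(X)): cur=X back=1 fwd=0
After 6 (back): cur=HOME back=0 fwd=1

HOME 0 1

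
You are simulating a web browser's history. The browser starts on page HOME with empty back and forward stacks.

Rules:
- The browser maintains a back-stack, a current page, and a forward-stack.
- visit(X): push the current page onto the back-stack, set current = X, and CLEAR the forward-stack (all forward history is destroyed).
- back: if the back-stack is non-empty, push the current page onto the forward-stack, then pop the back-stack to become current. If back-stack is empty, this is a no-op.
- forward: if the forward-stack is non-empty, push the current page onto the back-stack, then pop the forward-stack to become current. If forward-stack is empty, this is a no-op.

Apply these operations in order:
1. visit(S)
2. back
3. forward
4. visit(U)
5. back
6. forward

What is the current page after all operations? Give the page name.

After 1 (visit(S)): cur=S back=1 fwd=0
After 2 (back): cur=HOME back=0 fwd=1
After 3 (forward): cur=S back=1 fwd=0
After 4 (visit(U)): cur=U back=2 fwd=0
After 5 (back): cur=S back=1 fwd=1
After 6 (forward): cur=U back=2 fwd=0

Answer: U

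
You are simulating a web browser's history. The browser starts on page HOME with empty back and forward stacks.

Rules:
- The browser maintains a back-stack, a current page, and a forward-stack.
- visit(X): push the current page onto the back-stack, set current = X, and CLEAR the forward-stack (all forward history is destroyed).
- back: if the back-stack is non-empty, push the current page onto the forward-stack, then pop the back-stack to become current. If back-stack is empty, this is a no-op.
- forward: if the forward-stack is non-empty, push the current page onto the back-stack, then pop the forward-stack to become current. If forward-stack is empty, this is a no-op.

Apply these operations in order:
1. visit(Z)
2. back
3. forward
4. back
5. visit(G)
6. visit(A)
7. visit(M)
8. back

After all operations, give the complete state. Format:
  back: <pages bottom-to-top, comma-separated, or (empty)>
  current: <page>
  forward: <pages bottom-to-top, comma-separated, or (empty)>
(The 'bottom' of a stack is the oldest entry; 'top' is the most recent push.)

After 1 (visit(Z)): cur=Z back=1 fwd=0
After 2 (back): cur=HOME back=0 fwd=1
After 3 (forward): cur=Z back=1 fwd=0
After 4 (back): cur=HOME back=0 fwd=1
After 5 (visit(G)): cur=G back=1 fwd=0
After 6 (visit(A)): cur=A back=2 fwd=0
After 7 (visit(M)): cur=M back=3 fwd=0
After 8 (back): cur=A back=2 fwd=1

Answer: back: HOME,G
current: A
forward: M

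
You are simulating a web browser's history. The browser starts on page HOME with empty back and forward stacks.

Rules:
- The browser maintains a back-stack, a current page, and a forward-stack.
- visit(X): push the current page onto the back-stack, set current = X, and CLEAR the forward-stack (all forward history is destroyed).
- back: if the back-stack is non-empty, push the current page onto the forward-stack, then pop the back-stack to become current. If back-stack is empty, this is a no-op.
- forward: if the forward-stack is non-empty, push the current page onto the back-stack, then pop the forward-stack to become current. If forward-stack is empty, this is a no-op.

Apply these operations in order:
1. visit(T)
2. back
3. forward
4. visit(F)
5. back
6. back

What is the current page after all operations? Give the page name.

Answer: HOME

Derivation:
After 1 (visit(T)): cur=T back=1 fwd=0
After 2 (back): cur=HOME back=0 fwd=1
After 3 (forward): cur=T back=1 fwd=0
After 4 (visit(F)): cur=F back=2 fwd=0
After 5 (back): cur=T back=1 fwd=1
After 6 (back): cur=HOME back=0 fwd=2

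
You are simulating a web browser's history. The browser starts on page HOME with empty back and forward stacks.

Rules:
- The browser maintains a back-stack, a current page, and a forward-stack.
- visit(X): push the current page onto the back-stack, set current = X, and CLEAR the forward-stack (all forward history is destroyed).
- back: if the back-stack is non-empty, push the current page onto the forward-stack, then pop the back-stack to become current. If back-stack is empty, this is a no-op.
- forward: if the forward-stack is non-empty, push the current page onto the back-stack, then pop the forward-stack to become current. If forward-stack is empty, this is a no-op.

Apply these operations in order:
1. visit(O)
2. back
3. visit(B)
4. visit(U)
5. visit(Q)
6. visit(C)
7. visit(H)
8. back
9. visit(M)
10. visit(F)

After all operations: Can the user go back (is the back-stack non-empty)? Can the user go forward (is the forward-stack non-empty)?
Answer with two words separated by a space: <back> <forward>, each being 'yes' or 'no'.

After 1 (visit(O)): cur=O back=1 fwd=0
After 2 (back): cur=HOME back=0 fwd=1
After 3 (visit(B)): cur=B back=1 fwd=0
After 4 (visit(U)): cur=U back=2 fwd=0
After 5 (visit(Q)): cur=Q back=3 fwd=0
After 6 (visit(C)): cur=C back=4 fwd=0
After 7 (visit(H)): cur=H back=5 fwd=0
After 8 (back): cur=C back=4 fwd=1
After 9 (visit(M)): cur=M back=5 fwd=0
After 10 (visit(F)): cur=F back=6 fwd=0

Answer: yes no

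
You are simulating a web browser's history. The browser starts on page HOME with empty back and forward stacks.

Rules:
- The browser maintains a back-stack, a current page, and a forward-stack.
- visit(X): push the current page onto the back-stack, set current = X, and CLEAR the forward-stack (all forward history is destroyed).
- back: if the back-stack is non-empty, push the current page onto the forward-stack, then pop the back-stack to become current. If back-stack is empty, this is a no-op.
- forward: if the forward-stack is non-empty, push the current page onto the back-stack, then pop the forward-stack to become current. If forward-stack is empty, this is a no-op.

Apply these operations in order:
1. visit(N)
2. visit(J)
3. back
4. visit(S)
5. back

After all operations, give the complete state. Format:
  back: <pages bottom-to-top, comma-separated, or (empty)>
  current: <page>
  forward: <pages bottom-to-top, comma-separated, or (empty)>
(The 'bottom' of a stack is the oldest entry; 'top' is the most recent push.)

Answer: back: HOME
current: N
forward: S

Derivation:
After 1 (visit(N)): cur=N back=1 fwd=0
After 2 (visit(J)): cur=J back=2 fwd=0
After 3 (back): cur=N back=1 fwd=1
After 4 (visit(S)): cur=S back=2 fwd=0
After 5 (back): cur=N back=1 fwd=1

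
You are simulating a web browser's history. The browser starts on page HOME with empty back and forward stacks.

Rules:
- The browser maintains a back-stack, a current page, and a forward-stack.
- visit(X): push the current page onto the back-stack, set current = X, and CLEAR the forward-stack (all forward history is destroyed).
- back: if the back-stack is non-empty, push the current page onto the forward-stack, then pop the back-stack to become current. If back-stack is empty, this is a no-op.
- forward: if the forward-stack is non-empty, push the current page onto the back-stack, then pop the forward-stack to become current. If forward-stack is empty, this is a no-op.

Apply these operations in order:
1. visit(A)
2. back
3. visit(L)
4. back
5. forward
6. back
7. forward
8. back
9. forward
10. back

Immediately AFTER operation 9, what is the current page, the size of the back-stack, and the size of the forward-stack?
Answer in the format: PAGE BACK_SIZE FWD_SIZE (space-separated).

After 1 (visit(A)): cur=A back=1 fwd=0
After 2 (back): cur=HOME back=0 fwd=1
After 3 (visit(L)): cur=L back=1 fwd=0
After 4 (back): cur=HOME back=0 fwd=1
After 5 (forward): cur=L back=1 fwd=0
After 6 (back): cur=HOME back=0 fwd=1
After 7 (forward): cur=L back=1 fwd=0
After 8 (back): cur=HOME back=0 fwd=1
After 9 (forward): cur=L back=1 fwd=0

L 1 0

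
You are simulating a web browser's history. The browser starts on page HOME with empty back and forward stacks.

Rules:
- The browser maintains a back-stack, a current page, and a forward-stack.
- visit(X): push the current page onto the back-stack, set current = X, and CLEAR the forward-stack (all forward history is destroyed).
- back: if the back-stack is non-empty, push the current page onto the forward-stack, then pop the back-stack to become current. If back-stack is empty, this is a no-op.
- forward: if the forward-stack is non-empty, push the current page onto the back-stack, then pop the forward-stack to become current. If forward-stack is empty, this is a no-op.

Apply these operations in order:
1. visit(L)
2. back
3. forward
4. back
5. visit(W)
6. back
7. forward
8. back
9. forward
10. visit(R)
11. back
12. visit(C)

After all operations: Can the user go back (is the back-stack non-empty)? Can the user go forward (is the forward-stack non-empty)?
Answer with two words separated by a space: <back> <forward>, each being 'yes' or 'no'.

After 1 (visit(L)): cur=L back=1 fwd=0
After 2 (back): cur=HOME back=0 fwd=1
After 3 (forward): cur=L back=1 fwd=0
After 4 (back): cur=HOME back=0 fwd=1
After 5 (visit(W)): cur=W back=1 fwd=0
After 6 (back): cur=HOME back=0 fwd=1
After 7 (forward): cur=W back=1 fwd=0
After 8 (back): cur=HOME back=0 fwd=1
After 9 (forward): cur=W back=1 fwd=0
After 10 (visit(R)): cur=R back=2 fwd=0
After 11 (back): cur=W back=1 fwd=1
After 12 (visit(C)): cur=C back=2 fwd=0

Answer: yes no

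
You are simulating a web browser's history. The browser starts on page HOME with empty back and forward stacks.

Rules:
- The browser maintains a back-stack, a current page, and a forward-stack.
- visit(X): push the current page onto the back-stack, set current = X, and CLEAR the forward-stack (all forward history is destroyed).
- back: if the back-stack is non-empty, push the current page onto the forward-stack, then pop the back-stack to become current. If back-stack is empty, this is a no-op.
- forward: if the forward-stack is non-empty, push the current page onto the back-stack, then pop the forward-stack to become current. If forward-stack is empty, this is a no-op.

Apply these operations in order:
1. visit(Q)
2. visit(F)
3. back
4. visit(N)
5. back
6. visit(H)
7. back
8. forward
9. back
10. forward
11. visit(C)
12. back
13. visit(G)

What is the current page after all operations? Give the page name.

Answer: G

Derivation:
After 1 (visit(Q)): cur=Q back=1 fwd=0
After 2 (visit(F)): cur=F back=2 fwd=0
After 3 (back): cur=Q back=1 fwd=1
After 4 (visit(N)): cur=N back=2 fwd=0
After 5 (back): cur=Q back=1 fwd=1
After 6 (visit(H)): cur=H back=2 fwd=0
After 7 (back): cur=Q back=1 fwd=1
After 8 (forward): cur=H back=2 fwd=0
After 9 (back): cur=Q back=1 fwd=1
After 10 (forward): cur=H back=2 fwd=0
After 11 (visit(C)): cur=C back=3 fwd=0
After 12 (back): cur=H back=2 fwd=1
After 13 (visit(G)): cur=G back=3 fwd=0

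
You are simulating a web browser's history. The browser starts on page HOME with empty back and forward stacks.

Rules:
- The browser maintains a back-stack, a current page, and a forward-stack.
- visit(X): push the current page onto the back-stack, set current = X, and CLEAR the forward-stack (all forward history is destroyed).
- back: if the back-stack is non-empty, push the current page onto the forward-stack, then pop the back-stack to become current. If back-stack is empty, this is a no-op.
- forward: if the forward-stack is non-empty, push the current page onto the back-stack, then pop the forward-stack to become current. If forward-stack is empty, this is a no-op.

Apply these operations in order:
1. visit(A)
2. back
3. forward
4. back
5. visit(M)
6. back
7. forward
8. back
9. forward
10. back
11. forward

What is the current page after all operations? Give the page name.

After 1 (visit(A)): cur=A back=1 fwd=0
After 2 (back): cur=HOME back=0 fwd=1
After 3 (forward): cur=A back=1 fwd=0
After 4 (back): cur=HOME back=0 fwd=1
After 5 (visit(M)): cur=M back=1 fwd=0
After 6 (back): cur=HOME back=0 fwd=1
After 7 (forward): cur=M back=1 fwd=0
After 8 (back): cur=HOME back=0 fwd=1
After 9 (forward): cur=M back=1 fwd=0
After 10 (back): cur=HOME back=0 fwd=1
After 11 (forward): cur=M back=1 fwd=0

Answer: M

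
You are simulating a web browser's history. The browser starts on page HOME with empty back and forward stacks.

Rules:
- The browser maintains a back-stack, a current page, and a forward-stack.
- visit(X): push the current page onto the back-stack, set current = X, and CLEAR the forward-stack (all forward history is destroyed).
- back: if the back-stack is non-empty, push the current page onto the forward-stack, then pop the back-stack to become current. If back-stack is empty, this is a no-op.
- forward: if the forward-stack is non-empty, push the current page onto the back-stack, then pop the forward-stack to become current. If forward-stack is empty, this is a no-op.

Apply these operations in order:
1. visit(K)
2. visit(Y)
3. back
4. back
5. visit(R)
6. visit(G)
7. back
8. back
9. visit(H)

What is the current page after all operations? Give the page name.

Answer: H

Derivation:
After 1 (visit(K)): cur=K back=1 fwd=0
After 2 (visit(Y)): cur=Y back=2 fwd=0
After 3 (back): cur=K back=1 fwd=1
After 4 (back): cur=HOME back=0 fwd=2
After 5 (visit(R)): cur=R back=1 fwd=0
After 6 (visit(G)): cur=G back=2 fwd=0
After 7 (back): cur=R back=1 fwd=1
After 8 (back): cur=HOME back=0 fwd=2
After 9 (visit(H)): cur=H back=1 fwd=0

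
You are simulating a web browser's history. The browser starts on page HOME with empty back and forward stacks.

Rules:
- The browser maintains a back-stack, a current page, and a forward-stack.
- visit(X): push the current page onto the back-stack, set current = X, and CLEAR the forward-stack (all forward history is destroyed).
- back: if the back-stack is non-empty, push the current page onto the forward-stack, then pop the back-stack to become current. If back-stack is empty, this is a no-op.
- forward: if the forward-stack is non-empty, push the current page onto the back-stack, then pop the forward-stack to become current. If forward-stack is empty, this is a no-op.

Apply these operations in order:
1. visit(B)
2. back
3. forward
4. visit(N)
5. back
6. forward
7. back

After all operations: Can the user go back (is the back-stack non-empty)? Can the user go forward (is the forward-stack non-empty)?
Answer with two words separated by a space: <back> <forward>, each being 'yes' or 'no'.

After 1 (visit(B)): cur=B back=1 fwd=0
After 2 (back): cur=HOME back=0 fwd=1
After 3 (forward): cur=B back=1 fwd=0
After 4 (visit(N)): cur=N back=2 fwd=0
After 5 (back): cur=B back=1 fwd=1
After 6 (forward): cur=N back=2 fwd=0
After 7 (back): cur=B back=1 fwd=1

Answer: yes yes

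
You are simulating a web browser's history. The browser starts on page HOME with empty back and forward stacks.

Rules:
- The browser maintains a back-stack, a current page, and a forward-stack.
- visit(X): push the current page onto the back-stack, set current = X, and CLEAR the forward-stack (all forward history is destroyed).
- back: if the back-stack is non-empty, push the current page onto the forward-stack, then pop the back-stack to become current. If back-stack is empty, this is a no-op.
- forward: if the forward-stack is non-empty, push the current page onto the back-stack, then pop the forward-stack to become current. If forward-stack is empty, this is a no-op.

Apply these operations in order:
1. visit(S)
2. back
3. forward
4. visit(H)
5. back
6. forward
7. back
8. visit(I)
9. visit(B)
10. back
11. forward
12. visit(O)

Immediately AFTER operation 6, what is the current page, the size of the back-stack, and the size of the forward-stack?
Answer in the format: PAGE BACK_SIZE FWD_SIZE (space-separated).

After 1 (visit(S)): cur=S back=1 fwd=0
After 2 (back): cur=HOME back=0 fwd=1
After 3 (forward): cur=S back=1 fwd=0
After 4 (visit(H)): cur=H back=2 fwd=0
After 5 (back): cur=S back=1 fwd=1
After 6 (forward): cur=H back=2 fwd=0

H 2 0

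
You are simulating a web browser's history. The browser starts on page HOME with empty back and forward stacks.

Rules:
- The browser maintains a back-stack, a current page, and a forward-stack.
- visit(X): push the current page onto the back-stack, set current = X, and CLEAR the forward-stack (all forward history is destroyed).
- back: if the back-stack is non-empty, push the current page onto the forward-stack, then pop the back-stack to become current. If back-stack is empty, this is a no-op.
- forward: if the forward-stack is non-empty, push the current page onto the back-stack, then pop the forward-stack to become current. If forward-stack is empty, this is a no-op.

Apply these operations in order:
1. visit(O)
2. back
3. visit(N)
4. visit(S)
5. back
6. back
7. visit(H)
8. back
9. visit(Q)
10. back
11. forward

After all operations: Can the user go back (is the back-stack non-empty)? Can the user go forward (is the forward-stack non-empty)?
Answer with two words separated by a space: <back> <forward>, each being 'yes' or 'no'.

After 1 (visit(O)): cur=O back=1 fwd=0
After 2 (back): cur=HOME back=0 fwd=1
After 3 (visit(N)): cur=N back=1 fwd=0
After 4 (visit(S)): cur=S back=2 fwd=0
After 5 (back): cur=N back=1 fwd=1
After 6 (back): cur=HOME back=0 fwd=2
After 7 (visit(H)): cur=H back=1 fwd=0
After 8 (back): cur=HOME back=0 fwd=1
After 9 (visit(Q)): cur=Q back=1 fwd=0
After 10 (back): cur=HOME back=0 fwd=1
After 11 (forward): cur=Q back=1 fwd=0

Answer: yes no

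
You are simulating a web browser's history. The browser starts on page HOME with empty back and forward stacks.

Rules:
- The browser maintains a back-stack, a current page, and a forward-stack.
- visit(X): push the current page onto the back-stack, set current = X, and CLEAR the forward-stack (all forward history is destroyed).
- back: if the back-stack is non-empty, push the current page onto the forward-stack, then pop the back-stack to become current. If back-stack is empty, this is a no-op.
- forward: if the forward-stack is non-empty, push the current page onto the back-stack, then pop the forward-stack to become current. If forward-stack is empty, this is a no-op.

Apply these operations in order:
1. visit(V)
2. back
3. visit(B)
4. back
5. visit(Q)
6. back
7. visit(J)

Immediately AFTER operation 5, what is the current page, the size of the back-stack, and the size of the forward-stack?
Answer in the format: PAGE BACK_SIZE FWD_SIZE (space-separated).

After 1 (visit(V)): cur=V back=1 fwd=0
After 2 (back): cur=HOME back=0 fwd=1
After 3 (visit(B)): cur=B back=1 fwd=0
After 4 (back): cur=HOME back=0 fwd=1
After 5 (visit(Q)): cur=Q back=1 fwd=0

Q 1 0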